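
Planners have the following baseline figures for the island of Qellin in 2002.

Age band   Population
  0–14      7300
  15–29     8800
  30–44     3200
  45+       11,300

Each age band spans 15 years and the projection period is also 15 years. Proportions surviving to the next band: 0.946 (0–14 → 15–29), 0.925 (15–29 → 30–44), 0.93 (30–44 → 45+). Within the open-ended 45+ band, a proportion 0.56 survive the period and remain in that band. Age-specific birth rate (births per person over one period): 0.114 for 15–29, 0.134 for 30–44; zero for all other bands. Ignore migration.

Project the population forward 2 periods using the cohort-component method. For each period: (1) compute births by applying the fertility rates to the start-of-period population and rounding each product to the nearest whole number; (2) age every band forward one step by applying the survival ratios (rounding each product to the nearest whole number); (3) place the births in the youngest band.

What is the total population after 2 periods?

22401

Numbering the bands 1..4 from youngest to oldest:
— Period 1 —
Births: 8800 × 0.114 = 1003, 3200 × 0.134 = 429 ⇒ total 1432
Band 2: 7300 × 0.946 = 6906
Band 3: 8800 × 0.925 = 8140
Band 4: 3200 × 0.93 + 11300 × 0.56 = 2976 + 6328 = 9304
End of period: [1432, 6906, 8140, 9304]
— Period 2 —
Births: 6906 × 0.114 = 787, 8140 × 0.134 = 1091 ⇒ total 1878
Band 2: 1432 × 0.946 = 1355
Band 3: 6906 × 0.925 = 6388
Band 4: 8140 × 0.93 + 9304 × 0.56 = 7570 + 5210 = 12780
End of period: [1878, 1355, 6388, 12780]
Total after period 2: 1878 + 1355 + 6388 + 12780 = 22401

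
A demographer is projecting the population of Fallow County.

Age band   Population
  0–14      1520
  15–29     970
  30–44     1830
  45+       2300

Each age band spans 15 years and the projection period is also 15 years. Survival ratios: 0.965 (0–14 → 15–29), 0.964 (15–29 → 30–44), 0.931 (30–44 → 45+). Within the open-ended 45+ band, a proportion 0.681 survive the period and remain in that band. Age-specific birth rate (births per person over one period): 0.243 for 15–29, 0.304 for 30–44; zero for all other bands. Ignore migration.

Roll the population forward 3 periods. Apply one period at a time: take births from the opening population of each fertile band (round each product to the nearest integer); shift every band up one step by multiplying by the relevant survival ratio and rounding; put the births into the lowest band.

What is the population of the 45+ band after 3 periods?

3425

Call the bands 1 to 4, youngest first.
Period 1:
Births: 970 × 0.243 = 236, 1830 × 0.304 = 556 — total 792
Band 2: 1520 × 0.965 = 1467
Band 3: 970 × 0.964 = 935
Band 4: 1830 × 0.931 + 2300 × 0.681 = 1704 + 1566 = 3270
Giving 792 / 1467 / 935 / 3270.
Period 2:
Births: 1467 × 0.243 = 356, 935 × 0.304 = 284 — total 640
Band 2: 792 × 0.965 = 764
Band 3: 1467 × 0.964 = 1414
Band 4: 935 × 0.931 + 3270 × 0.681 = 870 + 2227 = 3097
Giving 640 / 764 / 1414 / 3097.
Period 3:
Births: 764 × 0.243 = 186, 1414 × 0.304 = 430 — total 616
Band 2: 640 × 0.965 = 618
Band 3: 764 × 0.964 = 736
Band 4: 1414 × 0.931 + 3097 × 0.681 = 1316 + 2109 = 3425
Giving 616 / 618 / 736 / 3425.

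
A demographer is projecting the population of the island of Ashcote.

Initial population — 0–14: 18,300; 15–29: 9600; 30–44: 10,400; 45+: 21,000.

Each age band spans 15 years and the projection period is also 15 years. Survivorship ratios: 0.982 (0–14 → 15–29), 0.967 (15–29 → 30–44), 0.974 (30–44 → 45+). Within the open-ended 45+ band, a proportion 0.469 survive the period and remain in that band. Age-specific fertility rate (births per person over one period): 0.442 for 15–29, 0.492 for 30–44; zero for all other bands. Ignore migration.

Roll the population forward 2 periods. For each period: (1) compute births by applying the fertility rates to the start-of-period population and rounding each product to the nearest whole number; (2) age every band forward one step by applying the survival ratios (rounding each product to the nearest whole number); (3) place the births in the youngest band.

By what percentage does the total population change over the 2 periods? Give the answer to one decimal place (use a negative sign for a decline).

-3.0

[period 1]
Births: 9600 * 0.442 = 4243, 10400 * 0.492 = 5117 → 9360
15–29: 18300 * 0.982 = 17971
30–44: 9600 * 0.967 = 9283
45+: 10400 * 0.974 + 21000 * 0.469 = 10130 + 9849 = 19979
End of period: [9360, 17971, 9283, 19979]
[period 2]
Births: 17971 * 0.442 = 7943, 9283 * 0.492 = 4567 → 12510
15–29: 9360 * 0.982 = 9192
30–44: 17971 * 0.967 = 17378
45+: 9283 * 0.974 + 19979 * 0.469 = 9042 + 9370 = 18412
End of period: [12510, 9192, 17378, 18412]
Total: 59300 → 57492; change = -1808; percentage change = -3.0%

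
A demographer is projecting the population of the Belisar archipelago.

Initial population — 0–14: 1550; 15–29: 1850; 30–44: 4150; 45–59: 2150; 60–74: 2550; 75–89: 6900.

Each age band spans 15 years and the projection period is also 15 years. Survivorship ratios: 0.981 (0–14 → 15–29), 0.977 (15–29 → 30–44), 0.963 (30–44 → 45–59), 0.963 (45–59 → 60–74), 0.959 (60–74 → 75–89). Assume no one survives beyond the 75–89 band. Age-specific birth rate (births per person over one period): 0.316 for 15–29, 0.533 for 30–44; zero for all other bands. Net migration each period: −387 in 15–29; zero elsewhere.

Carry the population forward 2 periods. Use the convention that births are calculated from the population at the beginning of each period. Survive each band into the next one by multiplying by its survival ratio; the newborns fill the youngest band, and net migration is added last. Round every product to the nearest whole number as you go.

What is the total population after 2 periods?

Period 1:
Births: 1850 × 0.316 = 585, 4150 × 0.533 = 2212 ⇒ total 2797
15–29: 1550 × 0.981 = 1521
30–44: 1850 × 0.977 = 1807
45–59: 4150 × 0.963 = 3996
60–74: 2150 × 0.963 = 2070
75–89: 2550 × 0.959 = 2445
Net migration: 15–29 − 387 → 1134
End of period: [2797, 1134, 1807, 3996, 2070, 2445]
Period 2:
Births: 1134 × 0.316 = 358, 1807 × 0.533 = 963 ⇒ total 1321
15–29: 2797 × 0.981 = 2744
30–44: 1134 × 0.977 = 1108
45–59: 1807 × 0.963 = 1740
60–74: 3996 × 0.963 = 3848
75–89: 2070 × 0.959 = 1985
Net migration: 15–29 − 387 → 2357
End of period: [1321, 2357, 1108, 1740, 3848, 1985]
Total after period 2: 1321 + 2357 + 1108 + 1740 + 3848 + 1985 = 12359

12359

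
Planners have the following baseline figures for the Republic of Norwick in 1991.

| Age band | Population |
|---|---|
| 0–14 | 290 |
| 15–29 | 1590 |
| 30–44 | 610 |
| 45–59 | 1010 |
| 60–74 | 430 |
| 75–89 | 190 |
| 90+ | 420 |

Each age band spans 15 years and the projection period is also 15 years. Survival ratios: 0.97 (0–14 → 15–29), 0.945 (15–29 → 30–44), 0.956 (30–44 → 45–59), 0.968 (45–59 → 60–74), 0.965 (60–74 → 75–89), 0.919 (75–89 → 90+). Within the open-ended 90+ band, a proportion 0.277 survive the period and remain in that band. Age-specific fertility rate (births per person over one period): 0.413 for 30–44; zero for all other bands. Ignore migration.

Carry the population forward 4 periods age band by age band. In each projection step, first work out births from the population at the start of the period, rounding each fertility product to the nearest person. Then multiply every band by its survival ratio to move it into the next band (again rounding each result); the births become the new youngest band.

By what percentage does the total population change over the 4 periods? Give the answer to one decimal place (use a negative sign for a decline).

Call the groups 1 to 7, youngest first.
After projecting period 1:
Births: 610 * 0.413 = 252
Group 2: 290 * 0.97 = 281
Group 3: 1590 * 0.945 = 1503
Group 4: 610 * 0.956 = 583
Group 5: 1010 * 0.968 = 978
Group 6: 430 * 0.965 = 415
Group 7: 190 * 0.919 + 420 * 0.277 = 175 + 116 = 291
→ [252, 281, 1503, 583, 978, 415, 291]
After projecting period 2:
Births: 1503 * 0.413 = 621
Group 2: 252 * 0.97 = 244
Group 3: 281 * 0.945 = 266
Group 4: 1503 * 0.956 = 1437
Group 5: 583 * 0.968 = 564
Group 6: 978 * 0.965 = 944
Group 7: 415 * 0.919 + 291 * 0.277 = 381 + 81 = 462
→ [621, 244, 266, 1437, 564, 944, 462]
After projecting period 3:
Births: 266 * 0.413 = 110
Group 2: 621 * 0.97 = 602
Group 3: 244 * 0.945 = 231
Group 4: 266 * 0.956 = 254
Group 5: 1437 * 0.968 = 1391
Group 6: 564 * 0.965 = 544
Group 7: 944 * 0.919 + 462 * 0.277 = 868 + 128 = 996
→ [110, 602, 231, 254, 1391, 544, 996]
After projecting period 4:
Births: 231 * 0.413 = 95
Group 2: 110 * 0.97 = 107
Group 3: 602 * 0.945 = 569
Group 4: 231 * 0.956 = 221
Group 5: 254 * 0.968 = 246
Group 6: 1391 * 0.965 = 1342
Group 7: 544 * 0.919 + 996 * 0.277 = 500 + 276 = 776
→ [95, 107, 569, 221, 246, 1342, 776]
Total: 4540 → 3356; change = -1184; percentage change = -26.1%

-26.1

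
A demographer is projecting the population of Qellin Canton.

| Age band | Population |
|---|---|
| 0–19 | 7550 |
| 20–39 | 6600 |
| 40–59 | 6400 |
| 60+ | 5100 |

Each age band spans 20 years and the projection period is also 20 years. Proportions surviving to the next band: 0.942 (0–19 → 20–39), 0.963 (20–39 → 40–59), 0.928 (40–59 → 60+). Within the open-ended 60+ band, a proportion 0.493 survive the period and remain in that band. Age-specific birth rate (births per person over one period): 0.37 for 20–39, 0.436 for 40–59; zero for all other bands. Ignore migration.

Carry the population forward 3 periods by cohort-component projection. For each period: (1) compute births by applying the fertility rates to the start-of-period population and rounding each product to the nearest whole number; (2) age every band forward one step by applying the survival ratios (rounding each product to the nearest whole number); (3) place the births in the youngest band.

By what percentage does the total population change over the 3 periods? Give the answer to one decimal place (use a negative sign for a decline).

Let group 1 be 0–19 through group 4 = 60+.
Period 1:
Births: 6600 * 0.37 = 2442  |  6400 * 0.436 = 2790 → total 5232
Group 2: 7550 * 0.942 = 7112
Group 3: 6600 * 0.963 = 6356
Group 4: 6400 * 0.928 + 5100 * 0.493 = 5939 + 2514 = 8453
End of period: [5232, 7112, 6356, 8453]
Period 2:
Births: 7112 * 0.37 = 2631  |  6356 * 0.436 = 2771 → total 5402
Group 2: 5232 * 0.942 = 4929
Group 3: 7112 * 0.963 = 6849
Group 4: 6356 * 0.928 + 8453 * 0.493 = 5898 + 4167 = 10065
End of period: [5402, 4929, 6849, 10065]
Period 3:
Births: 4929 * 0.37 = 1824  |  6849 * 0.436 = 2986 → total 4810
Group 2: 5402 * 0.942 = 5089
Group 3: 4929 * 0.963 = 4747
Group 4: 6849 * 0.928 + 10065 * 0.493 = 6356 + 4962 = 11318
End of period: [4810, 5089, 4747, 11318]
Total: 25650 → 25964; change = 314; percentage change = 1.2%

1.2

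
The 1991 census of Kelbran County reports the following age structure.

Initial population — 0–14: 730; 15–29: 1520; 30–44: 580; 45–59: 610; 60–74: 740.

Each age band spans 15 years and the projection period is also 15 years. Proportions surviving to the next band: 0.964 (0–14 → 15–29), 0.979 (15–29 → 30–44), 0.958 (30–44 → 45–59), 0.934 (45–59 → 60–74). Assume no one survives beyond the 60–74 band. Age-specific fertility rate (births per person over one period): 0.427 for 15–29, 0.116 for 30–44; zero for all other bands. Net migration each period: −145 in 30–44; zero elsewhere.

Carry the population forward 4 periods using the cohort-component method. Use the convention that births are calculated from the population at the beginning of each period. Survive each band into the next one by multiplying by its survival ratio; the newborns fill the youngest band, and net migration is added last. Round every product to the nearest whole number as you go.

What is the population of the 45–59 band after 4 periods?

(Groups numbered youngest = 1 to oldest = 5.)
— Period 1 —
Births: 1520 × 0.427 = 649, 580 × 0.116 = 67 ⇒ total 716
Group 2: 730 × 0.964 = 704
Group 3: 1520 × 0.979 = 1488
Group 4: 580 × 0.958 = 556
Group 5: 610 × 0.934 = 570
Net migration: Group 3 − 145 → 1343
Population now: 0–14=716, 15–29=704, 30–44=1343, 45–59=556, 60–74=570
— Period 2 —
Births: 704 × 0.427 = 301, 1343 × 0.116 = 156 ⇒ total 457
Group 2: 716 × 0.964 = 690
Group 3: 704 × 0.979 = 689
Group 4: 1343 × 0.958 = 1287
Group 5: 556 × 0.934 = 519
Net migration: Group 3 − 145 → 544
Population now: 0–14=457, 15–29=690, 30–44=544, 45–59=1287, 60–74=519
— Period 3 —
Births: 690 × 0.427 = 295, 544 × 0.116 = 63 ⇒ total 358
Group 2: 457 × 0.964 = 441
Group 3: 690 × 0.979 = 676
Group 4: 544 × 0.958 = 521
Group 5: 1287 × 0.934 = 1202
Net migration: Group 3 − 145 → 531
Population now: 0–14=358, 15–29=441, 30–44=531, 45–59=521, 60–74=1202
— Period 4 —
Births: 441 × 0.427 = 188, 531 × 0.116 = 62 ⇒ total 250
Group 2: 358 × 0.964 = 345
Group 3: 441 × 0.979 = 432
Group 4: 531 × 0.958 = 509
Group 5: 521 × 0.934 = 487
Net migration: Group 3 − 145 → 287
Population now: 0–14=250, 15–29=345, 30–44=287, 45–59=509, 60–74=487

509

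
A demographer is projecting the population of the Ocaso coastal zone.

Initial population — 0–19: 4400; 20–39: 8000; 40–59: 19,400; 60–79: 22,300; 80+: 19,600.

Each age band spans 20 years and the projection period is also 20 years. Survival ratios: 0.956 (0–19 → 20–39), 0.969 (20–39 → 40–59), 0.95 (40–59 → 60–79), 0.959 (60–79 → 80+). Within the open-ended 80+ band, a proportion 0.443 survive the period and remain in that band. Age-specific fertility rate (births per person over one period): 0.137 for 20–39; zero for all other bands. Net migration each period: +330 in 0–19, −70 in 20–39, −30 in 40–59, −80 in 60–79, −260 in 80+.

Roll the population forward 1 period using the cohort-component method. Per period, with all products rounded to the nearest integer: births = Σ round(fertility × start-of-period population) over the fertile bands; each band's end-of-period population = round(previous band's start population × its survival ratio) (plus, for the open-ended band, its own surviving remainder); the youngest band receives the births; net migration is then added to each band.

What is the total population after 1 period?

(Groups numbered youngest = 1 to oldest = 5.)
[period 1]
Births: 8000 × 0.137 = 1096
Group 2: 4400 × 0.956 = 4206
Group 3: 8000 × 0.969 = 7752
Group 4: 19400 × 0.95 = 18430
Group 5: 22300 × 0.959 + 19600 × 0.443 = 21386 + 8683 = 30069
Net migration: Group 1 + 330 → 1426; Group 2 − 70 → 4136; Group 3 − 30 → 7722; Group 4 − 80 → 18350; Group 5 − 260 → 29809
Population now: 0–19=1426, 20–39=4136, 40–59=7722, 60–79=18350, 80+=29809
Total after period 1: 1426 + 4136 + 7722 + 18350 + 29809 = 61443

61443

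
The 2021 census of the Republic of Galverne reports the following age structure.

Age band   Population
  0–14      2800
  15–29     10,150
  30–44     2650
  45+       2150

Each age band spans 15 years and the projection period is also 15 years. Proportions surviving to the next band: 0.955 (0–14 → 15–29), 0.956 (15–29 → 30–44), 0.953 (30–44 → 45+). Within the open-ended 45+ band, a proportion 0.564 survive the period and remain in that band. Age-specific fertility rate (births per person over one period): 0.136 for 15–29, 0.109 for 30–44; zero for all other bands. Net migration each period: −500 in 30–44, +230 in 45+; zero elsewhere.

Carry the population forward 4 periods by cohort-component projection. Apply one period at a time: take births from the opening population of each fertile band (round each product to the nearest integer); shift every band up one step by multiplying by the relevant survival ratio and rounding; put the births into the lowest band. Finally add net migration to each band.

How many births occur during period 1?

1669

Period 1.
Births: 10150 * 0.136 = 1380 ; 2650 * 0.109 = 289 → total 1669
15–29: 2800 * 0.955 = 2674
30–44: 10150 * 0.956 = 9703
45+: 2650 * 0.953 + 2150 * 0.564 = 2525 + 1213 = 3738
Net migration: 30–44 − 500 → 9203; 45+ + 230 → 3968
Population now: 0–14=1669, 15–29=2674, 30–44=9203, 45+=3968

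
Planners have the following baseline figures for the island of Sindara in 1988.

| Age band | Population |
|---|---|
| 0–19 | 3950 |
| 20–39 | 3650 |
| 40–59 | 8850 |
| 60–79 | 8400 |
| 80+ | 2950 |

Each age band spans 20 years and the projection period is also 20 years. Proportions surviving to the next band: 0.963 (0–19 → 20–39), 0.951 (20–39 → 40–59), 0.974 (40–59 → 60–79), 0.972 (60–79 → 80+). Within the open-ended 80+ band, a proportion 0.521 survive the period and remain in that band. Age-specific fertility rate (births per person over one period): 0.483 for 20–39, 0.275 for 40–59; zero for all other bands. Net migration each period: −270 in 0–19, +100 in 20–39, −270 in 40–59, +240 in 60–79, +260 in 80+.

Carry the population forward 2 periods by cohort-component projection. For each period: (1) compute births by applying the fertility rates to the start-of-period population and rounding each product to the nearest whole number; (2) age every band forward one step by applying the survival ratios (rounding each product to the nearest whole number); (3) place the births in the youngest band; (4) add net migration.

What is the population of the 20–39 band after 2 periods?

(Groups numbered youngest = 1 to oldest = 5.)
Period 1.
Births: 3650 × 0.483 = 1763, 8850 × 0.275 = 2434 → total 4197
Group 2: 3950 × 0.963 = 3804
Group 3: 3650 × 0.951 = 3471
Group 4: 8850 × 0.974 = 8620
Group 5: 8400 × 0.972 + 2950 × 0.521 = 8165 + 1537 = 9702
Net migration: Group 1 − 270 → 3927; Group 2 + 100 → 3904; Group 3 − 270 → 3201; Group 4 + 240 → 8860; Group 5 + 260 → 9962
→ [3927, 3904, 3201, 8860, 9962]
Period 2.
Births: 3904 × 0.483 = 1886, 3201 × 0.275 = 880 → total 2766
Group 2: 3927 × 0.963 = 3782
Group 3: 3904 × 0.951 = 3713
Group 4: 3201 × 0.974 = 3118
Group 5: 8860 × 0.972 + 9962 × 0.521 = 8612 + 5190 = 13802
Net migration: Group 1 − 270 → 2496; Group 2 + 100 → 3882; Group 3 − 270 → 3443; Group 4 + 240 → 3358; Group 5 + 260 → 14062
→ [2496, 3882, 3443, 3358, 14062]

3882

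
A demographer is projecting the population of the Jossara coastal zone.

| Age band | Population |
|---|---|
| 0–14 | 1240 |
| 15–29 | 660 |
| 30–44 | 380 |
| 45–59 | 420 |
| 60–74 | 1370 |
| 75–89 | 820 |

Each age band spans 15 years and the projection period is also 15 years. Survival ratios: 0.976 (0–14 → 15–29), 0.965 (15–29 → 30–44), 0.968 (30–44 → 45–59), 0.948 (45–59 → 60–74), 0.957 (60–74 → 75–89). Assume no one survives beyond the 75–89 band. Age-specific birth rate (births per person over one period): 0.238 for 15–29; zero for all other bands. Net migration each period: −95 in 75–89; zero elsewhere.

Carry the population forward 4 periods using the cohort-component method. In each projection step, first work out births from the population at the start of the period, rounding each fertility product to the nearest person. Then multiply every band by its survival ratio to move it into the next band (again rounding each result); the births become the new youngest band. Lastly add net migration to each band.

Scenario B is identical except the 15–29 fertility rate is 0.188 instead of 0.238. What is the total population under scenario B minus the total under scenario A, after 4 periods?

Let band 1 be 0–14 through band 6 = 75–89.
Period 1:
Births: 660 * 0.238 = 157
Band 2: 1240 * 0.976 = 1210
Band 3: 660 * 0.965 = 637
Band 4: 380 * 0.968 = 368
Band 5: 420 * 0.948 = 398
Band 6: 1370 * 0.957 = 1311
Net migration: Band 6 − 95 → 1216
Giving 157 / 1210 / 637 / 368 / 398 / 1216.
Period 2:
Births: 1210 * 0.238 = 288
Band 2: 157 * 0.976 = 153
Band 3: 1210 * 0.965 = 1168
Band 4: 637 * 0.968 = 617
Band 5: 368 * 0.948 = 349
Band 6: 398 * 0.957 = 381
Net migration: Band 6 − 95 → 286
Giving 288 / 153 / 1168 / 617 / 349 / 286.
Period 3:
Births: 153 * 0.238 = 36
Band 2: 288 * 0.976 = 281
Band 3: 153 * 0.965 = 148
Band 4: 1168 * 0.968 = 1131
Band 5: 617 * 0.948 = 585
Band 6: 349 * 0.957 = 334
Net migration: Band 6 − 95 → 239
Giving 36 / 281 / 148 / 1131 / 585 / 239.
Period 4:
Births: 281 * 0.238 = 67
Band 2: 36 * 0.976 = 35
Band 3: 281 * 0.965 = 271
Band 4: 148 * 0.968 = 143
Band 5: 1131 * 0.948 = 1072
Band 6: 585 * 0.957 = 560
Net migration: Band 6 − 95 → 465
Giving 67 / 35 / 271 / 143 / 1072 / 465.
Scenario A total after 4 periods: 2053
Scenario B projection —
Period 1:
Births: 660 * 0.188 = 124
Band 2: 1240 * 0.976 = 1210
Band 3: 660 * 0.965 = 637
Band 4: 380 * 0.968 = 368
Band 5: 420 * 0.948 = 398
Band 6: 1370 * 0.957 = 1311
Net migration: Band 6 − 95 → 1216
Giving 124 / 1210 / 637 / 368 / 398 / 1216.
Period 2:
Births: 1210 * 0.188 = 227
Band 2: 124 * 0.976 = 121
Band 3: 1210 * 0.965 = 1168
Band 4: 637 * 0.968 = 617
Band 5: 368 * 0.948 = 349
Band 6: 398 * 0.957 = 381
Net migration: Band 6 − 95 → 286
Giving 227 / 121 / 1168 / 617 / 349 / 286.
Period 3:
Births: 121 * 0.188 = 23
Band 2: 227 * 0.976 = 222
Band 3: 121 * 0.965 = 117
Band 4: 1168 * 0.968 = 1131
Band 5: 617 * 0.948 = 585
Band 6: 349 * 0.957 = 334
Net migration: Band 6 − 95 → 239
Giving 23 / 222 / 117 / 1131 / 585 / 239.
Period 4:
Births: 222 * 0.188 = 42
Band 2: 23 * 0.976 = 22
Band 3: 222 * 0.965 = 214
Band 4: 117 * 0.968 = 113
Band 5: 1131 * 0.948 = 1072
Band 6: 585 * 0.957 = 560
Net migration: Band 6 − 95 → 465
Giving 42 / 22 / 214 / 113 / 1072 / 465.
Scenario B total after 4 periods: 1928
Difference B − A = 1928 − 2053 = -125

-125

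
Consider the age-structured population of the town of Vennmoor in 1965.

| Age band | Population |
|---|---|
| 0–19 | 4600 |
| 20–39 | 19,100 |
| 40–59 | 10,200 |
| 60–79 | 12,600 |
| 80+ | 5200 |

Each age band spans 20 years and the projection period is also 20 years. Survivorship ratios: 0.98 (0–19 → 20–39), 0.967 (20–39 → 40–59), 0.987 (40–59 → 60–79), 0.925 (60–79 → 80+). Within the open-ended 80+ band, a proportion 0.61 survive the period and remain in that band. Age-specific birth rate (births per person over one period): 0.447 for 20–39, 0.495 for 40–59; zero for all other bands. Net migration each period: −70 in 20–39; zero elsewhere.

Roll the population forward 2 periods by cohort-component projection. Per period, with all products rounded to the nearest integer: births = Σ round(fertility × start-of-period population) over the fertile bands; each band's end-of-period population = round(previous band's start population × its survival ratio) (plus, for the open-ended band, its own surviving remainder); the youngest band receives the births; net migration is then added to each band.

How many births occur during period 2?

11127

Numbering the bands 1..5 from youngest to oldest:
— Period 1 —
Births: 19100 × 0.447 = 8538 ; 10200 × 0.495 = 5049 ⇒ total 13587
Band 2: 4600 × 0.98 = 4508
Band 3: 19100 × 0.967 = 18470
Band 4: 10200 × 0.987 = 10067
Band 5: 12600 × 0.925 + 5200 × 0.61 = 11655 + 3172 = 14827
Net migration: Band 2 − 70 → 4438
Giving 13587 / 4438 / 18470 / 10067 / 14827.
— Period 2 —
Births: 4438 × 0.447 = 1984 ; 18470 × 0.495 = 9143 ⇒ total 11127
Band 2: 13587 × 0.98 = 13315
Band 3: 4438 × 0.967 = 4292
Band 4: 18470 × 0.987 = 18230
Band 5: 10067 × 0.925 + 14827 × 0.61 = 9312 + 9044 = 18356
Net migration: Band 2 − 70 → 13245
Giving 11127 / 13245 / 4292 / 18230 / 18356.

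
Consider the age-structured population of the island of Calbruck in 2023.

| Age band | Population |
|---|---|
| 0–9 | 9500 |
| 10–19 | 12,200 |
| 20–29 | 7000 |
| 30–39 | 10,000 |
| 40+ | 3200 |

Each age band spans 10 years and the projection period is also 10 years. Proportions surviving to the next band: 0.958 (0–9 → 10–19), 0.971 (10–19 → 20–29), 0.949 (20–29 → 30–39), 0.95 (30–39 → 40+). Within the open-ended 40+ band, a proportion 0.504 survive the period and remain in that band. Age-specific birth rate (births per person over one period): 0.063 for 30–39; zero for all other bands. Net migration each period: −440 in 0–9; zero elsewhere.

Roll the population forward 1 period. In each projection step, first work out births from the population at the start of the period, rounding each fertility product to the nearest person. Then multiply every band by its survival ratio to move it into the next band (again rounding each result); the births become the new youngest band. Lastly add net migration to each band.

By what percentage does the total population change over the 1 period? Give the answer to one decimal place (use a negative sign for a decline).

-7.2

Period 1:
Births: 10000 × 0.063 = 630
10–19: 9500 × 0.958 = 9101
20–29: 12200 × 0.971 = 11846
30–39: 7000 × 0.949 = 6643
40+: 10000 × 0.95 + 3200 × 0.504 = 9500 + 1613 = 11113
Net migration: 0–9 − 440 → 190
Population now: 0–9=190, 10–19=9101, 20–29=11846, 30–39=6643, 40+=11113
Total: 41900 → 38893; change = -3007; percentage change = -7.2%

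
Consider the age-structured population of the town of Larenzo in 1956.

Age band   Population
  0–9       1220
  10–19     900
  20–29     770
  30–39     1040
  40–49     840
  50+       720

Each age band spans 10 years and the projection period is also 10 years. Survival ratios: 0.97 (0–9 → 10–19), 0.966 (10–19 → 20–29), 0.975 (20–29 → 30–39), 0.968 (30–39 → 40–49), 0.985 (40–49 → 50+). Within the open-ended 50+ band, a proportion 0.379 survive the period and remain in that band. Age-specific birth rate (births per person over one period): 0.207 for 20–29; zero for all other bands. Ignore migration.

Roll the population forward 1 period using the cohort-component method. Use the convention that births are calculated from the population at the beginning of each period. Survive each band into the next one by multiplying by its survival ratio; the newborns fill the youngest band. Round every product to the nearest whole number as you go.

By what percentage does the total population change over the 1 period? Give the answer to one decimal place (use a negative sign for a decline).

— Period 1 —
Births: 770 * 0.207 = 159
10–19: 1220 * 0.97 = 1183
20–29: 900 * 0.966 = 869
30–39: 770 * 0.975 = 751
40–49: 1040 * 0.968 = 1007
50+: 840 * 0.985 + 720 * 0.379 = 827 + 273 = 1100
→ [159, 1183, 869, 751, 1007, 1100]
Total: 5490 → 5069; change = -421; percentage change = -7.7%

-7.7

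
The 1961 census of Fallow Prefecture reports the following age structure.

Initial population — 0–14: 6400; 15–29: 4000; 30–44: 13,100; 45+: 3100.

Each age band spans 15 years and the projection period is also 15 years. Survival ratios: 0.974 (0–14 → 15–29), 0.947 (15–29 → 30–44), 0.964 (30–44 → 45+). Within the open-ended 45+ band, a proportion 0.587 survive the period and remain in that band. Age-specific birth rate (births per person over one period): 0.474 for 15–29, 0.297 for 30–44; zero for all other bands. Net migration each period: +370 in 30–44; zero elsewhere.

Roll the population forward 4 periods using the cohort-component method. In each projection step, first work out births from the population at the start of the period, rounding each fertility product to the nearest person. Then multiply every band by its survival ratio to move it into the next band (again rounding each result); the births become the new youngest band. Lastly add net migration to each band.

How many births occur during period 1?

5787

Let group 1 be 0–14 through group 4 = 45+.
[period 1]
Births: 4000 × 0.474 = 1896  |  13100 × 0.297 = 3891 ⇒ total 5787
Group 2: 6400 × 0.974 = 6234
Group 3: 4000 × 0.947 = 3788
Group 4: 13100 × 0.964 + 3100 × 0.587 = 12628 + 1820 = 14448
Net migration: Group 3 + 370 → 4158
Giving 5787 / 6234 / 4158 / 14448.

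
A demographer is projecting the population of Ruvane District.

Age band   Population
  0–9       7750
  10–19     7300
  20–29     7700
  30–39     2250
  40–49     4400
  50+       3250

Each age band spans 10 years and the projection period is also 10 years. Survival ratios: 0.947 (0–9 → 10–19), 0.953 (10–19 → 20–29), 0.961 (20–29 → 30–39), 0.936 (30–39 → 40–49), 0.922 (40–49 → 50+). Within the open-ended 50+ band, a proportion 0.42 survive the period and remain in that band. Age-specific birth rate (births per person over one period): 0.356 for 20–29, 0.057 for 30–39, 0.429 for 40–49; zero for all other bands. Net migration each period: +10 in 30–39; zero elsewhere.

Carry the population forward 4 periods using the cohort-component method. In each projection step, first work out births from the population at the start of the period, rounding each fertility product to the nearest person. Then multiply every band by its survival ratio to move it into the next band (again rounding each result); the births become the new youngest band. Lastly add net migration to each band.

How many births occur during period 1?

4757

Numbering the groups 1..6 from youngest to oldest:
— Period 1 —
Births: 7700 × 0.356 = 2741, 2250 × 0.057 = 128, 4400 × 0.429 = 1888 — total 4757
Group 2: 7750 × 0.947 = 7339
Group 3: 7300 × 0.953 = 6957
Group 4: 7700 × 0.961 = 7400
Group 5: 2250 × 0.936 = 2106
Group 6: 4400 × 0.922 + 3250 × 0.42 = 4057 + 1365 = 5422
Net migration: Group 4 + 10 → 7410
→ [4757, 7339, 6957, 7410, 2106, 5422]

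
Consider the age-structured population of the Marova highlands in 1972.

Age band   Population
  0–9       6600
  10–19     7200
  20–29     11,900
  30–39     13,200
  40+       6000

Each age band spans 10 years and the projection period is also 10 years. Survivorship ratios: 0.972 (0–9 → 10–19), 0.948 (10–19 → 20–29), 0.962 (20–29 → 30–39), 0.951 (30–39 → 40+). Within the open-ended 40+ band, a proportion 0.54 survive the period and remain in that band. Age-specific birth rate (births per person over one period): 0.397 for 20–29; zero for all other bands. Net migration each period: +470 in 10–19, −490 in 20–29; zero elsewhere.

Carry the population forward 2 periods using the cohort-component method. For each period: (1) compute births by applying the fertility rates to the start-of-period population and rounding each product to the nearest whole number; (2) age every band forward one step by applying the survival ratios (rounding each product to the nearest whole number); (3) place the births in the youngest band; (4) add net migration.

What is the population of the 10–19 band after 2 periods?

Call the groups 1 to 5, youngest first.
After projecting period 1:
Births: 11900 × 0.397 = 4724
Group 2: 6600 × 0.972 = 6415
Group 3: 7200 × 0.948 = 6826
Group 4: 11900 × 0.962 = 11448
Group 5: 13200 × 0.951 + 6000 × 0.54 = 12553 + 3240 = 15793
Net migration: Group 2 + 470 → 6885; Group 3 − 490 → 6336
Giving 4724 / 6885 / 6336 / 11448 / 15793.
After projecting period 2:
Births: 6336 × 0.397 = 2515
Group 2: 4724 × 0.972 = 4592
Group 3: 6885 × 0.948 = 6527
Group 4: 6336 × 0.962 = 6095
Group 5: 11448 × 0.951 + 15793 × 0.54 = 10887 + 8528 = 19415
Net migration: Group 2 + 470 → 5062; Group 3 − 490 → 6037
Giving 2515 / 5062 / 6037 / 6095 / 19415.

5062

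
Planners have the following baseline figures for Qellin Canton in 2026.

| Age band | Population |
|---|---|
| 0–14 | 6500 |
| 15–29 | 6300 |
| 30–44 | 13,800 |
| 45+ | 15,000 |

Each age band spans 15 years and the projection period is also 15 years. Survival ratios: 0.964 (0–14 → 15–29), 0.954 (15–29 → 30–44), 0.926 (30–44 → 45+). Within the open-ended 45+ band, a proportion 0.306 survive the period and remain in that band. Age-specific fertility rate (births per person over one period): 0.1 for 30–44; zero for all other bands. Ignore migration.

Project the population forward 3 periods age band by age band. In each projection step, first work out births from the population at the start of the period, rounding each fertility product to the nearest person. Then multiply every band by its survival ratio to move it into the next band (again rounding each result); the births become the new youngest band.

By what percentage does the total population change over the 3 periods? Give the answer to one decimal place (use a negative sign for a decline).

-72.8

[period 1]
Births: 13800 * 0.1 = 1380
15–29: 6500 * 0.964 = 6266
30–44: 6300 * 0.954 = 6010
45+: 13800 * 0.926 + 15000 * 0.306 = 12779 + 4590 = 17369
Population now: 0–14=1380, 15–29=6266, 30–44=6010, 45+=17369
[period 2]
Births: 6010 * 0.1 = 601
15–29: 1380 * 0.964 = 1330
30–44: 6266 * 0.954 = 5978
45+: 6010 * 0.926 + 17369 * 0.306 = 5565 + 5315 = 10880
Population now: 0–14=601, 15–29=1330, 30–44=5978, 45+=10880
[period 3]
Births: 5978 * 0.1 = 598
15–29: 601 * 0.964 = 579
30–44: 1330 * 0.954 = 1269
45+: 5978 * 0.926 + 10880 * 0.306 = 5536 + 3329 = 8865
Population now: 0–14=598, 15–29=579, 30–44=1269, 45+=8865
Total: 41600 → 11311; change = -30289; percentage change = -72.8%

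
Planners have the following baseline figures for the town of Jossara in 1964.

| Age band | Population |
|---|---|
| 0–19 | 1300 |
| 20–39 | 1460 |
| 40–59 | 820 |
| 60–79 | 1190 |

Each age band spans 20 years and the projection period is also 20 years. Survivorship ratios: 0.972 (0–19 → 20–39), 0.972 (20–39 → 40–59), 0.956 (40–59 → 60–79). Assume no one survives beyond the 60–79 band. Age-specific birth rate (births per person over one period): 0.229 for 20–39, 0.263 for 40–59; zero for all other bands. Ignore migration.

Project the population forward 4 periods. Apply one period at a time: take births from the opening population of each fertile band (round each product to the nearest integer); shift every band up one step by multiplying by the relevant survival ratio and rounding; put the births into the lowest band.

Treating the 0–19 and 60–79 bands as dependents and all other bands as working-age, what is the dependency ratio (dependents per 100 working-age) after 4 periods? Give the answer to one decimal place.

73.7

Period 1:
Births: 1460 × 0.229 = 334  |  820 × 0.263 = 216 → 550
20–39: 1300 × 0.972 = 1264
40–59: 1460 × 0.972 = 1419
60–79: 820 × 0.956 = 784
Giving 550 / 1264 / 1419 / 784.
Period 2:
Births: 1264 × 0.229 = 289  |  1419 × 0.263 = 373 → 662
20–39: 550 × 0.972 = 535
40–59: 1264 × 0.972 = 1229
60–79: 1419 × 0.956 = 1357
Giving 662 / 535 / 1229 / 1357.
Period 3:
Births: 535 × 0.229 = 123  |  1229 × 0.263 = 323 → 446
20–39: 662 × 0.972 = 643
40–59: 535 × 0.972 = 520
60–79: 1229 × 0.956 = 1175
Giving 446 / 643 / 520 / 1175.
Period 4:
Births: 643 × 0.229 = 147  |  520 × 0.263 = 137 → 284
20–39: 446 × 0.972 = 434
40–59: 643 × 0.972 = 625
60–79: 520 × 0.956 = 497
Giving 284 / 434 / 625 / 497.
Dependents (band 0–19 + band 60–79) = 284 + 497 = 781; working-age = 1059; ratio = 781/1059 × 100 = 73.7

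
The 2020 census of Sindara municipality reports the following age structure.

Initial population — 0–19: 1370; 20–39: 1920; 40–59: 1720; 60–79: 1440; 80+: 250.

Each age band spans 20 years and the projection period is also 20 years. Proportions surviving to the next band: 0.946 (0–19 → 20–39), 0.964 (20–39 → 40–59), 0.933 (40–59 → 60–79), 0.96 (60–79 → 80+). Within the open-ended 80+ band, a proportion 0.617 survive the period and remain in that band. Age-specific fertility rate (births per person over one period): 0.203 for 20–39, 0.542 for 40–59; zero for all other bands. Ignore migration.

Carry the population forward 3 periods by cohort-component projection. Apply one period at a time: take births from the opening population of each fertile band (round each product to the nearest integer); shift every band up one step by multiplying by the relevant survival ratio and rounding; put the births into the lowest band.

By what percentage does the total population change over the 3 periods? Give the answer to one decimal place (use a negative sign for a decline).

14.8

Let band 1 be 0–19 through band 5 = 80+.
Period 1.
Births: 1920 × 0.203 = 390, 1720 × 0.542 = 932 → 1322
Band 2: 1370 × 0.946 = 1296
Band 3: 1920 × 0.964 = 1851
Band 4: 1720 × 0.933 = 1605
Band 5: 1440 × 0.96 + 250 × 0.617 = 1382 + 154 = 1536
End of period: [1322, 1296, 1851, 1605, 1536]
Period 2.
Births: 1296 × 0.203 = 263, 1851 × 0.542 = 1003 → 1266
Band 2: 1322 × 0.946 = 1251
Band 3: 1296 × 0.964 = 1249
Band 4: 1851 × 0.933 = 1727
Band 5: 1605 × 0.96 + 1536 × 0.617 = 1541 + 948 = 2489
End of period: [1266, 1251, 1249, 1727, 2489]
Period 3.
Births: 1251 × 0.203 = 254, 1249 × 0.542 = 677 → 931
Band 2: 1266 × 0.946 = 1198
Band 3: 1251 × 0.964 = 1206
Band 4: 1249 × 0.933 = 1165
Band 5: 1727 × 0.96 + 2489 × 0.617 = 1658 + 1536 = 3194
End of period: [931, 1198, 1206, 1165, 3194]
Total: 6700 → 7694; change = 994; percentage change = 14.8%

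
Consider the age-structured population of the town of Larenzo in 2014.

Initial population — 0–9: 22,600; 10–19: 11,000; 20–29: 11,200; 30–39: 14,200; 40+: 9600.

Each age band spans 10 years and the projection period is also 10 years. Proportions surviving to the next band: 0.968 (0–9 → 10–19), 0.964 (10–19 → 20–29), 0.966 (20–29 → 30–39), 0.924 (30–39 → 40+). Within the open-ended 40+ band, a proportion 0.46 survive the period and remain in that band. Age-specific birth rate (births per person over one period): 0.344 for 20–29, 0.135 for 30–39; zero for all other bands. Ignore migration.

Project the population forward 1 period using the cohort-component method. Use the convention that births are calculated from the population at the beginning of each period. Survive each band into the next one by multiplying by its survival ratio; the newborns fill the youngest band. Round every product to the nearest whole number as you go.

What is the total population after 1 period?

66607

Let group 1 be 0–9 through group 5 = 40+.
Period 1:
Births: 11200 × 0.344 = 3853  |  14200 × 0.135 = 1917 → total 5770
Group 2: 22600 × 0.968 = 21877
Group 3: 11000 × 0.964 = 10604
Group 4: 11200 × 0.966 = 10819
Group 5: 14200 × 0.924 + 9600 × 0.46 = 13121 + 4416 = 17537
End of period: [5770, 21877, 10604, 10819, 17537]
Total after period 1: 5770 + 21877 + 10604 + 10819 + 17537 = 66607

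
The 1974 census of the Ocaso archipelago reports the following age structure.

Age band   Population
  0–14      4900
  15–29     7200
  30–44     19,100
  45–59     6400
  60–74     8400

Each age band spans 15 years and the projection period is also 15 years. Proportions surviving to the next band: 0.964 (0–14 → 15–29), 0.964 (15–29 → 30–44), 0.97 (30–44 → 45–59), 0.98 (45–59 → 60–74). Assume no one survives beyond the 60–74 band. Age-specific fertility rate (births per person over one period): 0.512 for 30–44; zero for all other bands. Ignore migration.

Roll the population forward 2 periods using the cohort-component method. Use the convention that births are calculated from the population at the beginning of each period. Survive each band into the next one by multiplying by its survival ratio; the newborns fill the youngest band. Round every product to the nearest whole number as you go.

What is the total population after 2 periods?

Let band 1 be 0–14 through band 5 = 60–74.
After projecting period 1:
Births: 19100 × 0.512 = 9779
Band 2: 4900 × 0.964 = 4724
Band 3: 7200 × 0.964 = 6941
Band 4: 19100 × 0.97 = 18527
Band 5: 6400 × 0.98 = 6272
Population now: 0–14=9779, 15–29=4724, 30–44=6941, 45–59=18527, 60–74=6272
After projecting period 2:
Births: 6941 × 0.512 = 3554
Band 2: 9779 × 0.964 = 9427
Band 3: 4724 × 0.964 = 4554
Band 4: 6941 × 0.97 = 6733
Band 5: 18527 × 0.98 = 18156
Population now: 0–14=3554, 15–29=9427, 30–44=4554, 45–59=6733, 60–74=18156
Total after period 2: 3554 + 9427 + 4554 + 6733 + 18156 = 42424

42424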